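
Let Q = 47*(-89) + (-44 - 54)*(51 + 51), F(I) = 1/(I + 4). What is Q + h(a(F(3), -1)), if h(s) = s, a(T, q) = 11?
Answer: -14168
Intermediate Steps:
F(I) = 1/(4 + I)
Q = -14179 (Q = -4183 - 98*102 = -4183 - 9996 = -14179)
Q + h(a(F(3), -1)) = -14179 + 11 = -14168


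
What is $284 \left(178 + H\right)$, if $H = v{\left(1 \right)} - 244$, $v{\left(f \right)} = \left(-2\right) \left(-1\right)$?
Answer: $-18176$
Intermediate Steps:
$v{\left(f \right)} = 2$
$H = -242$ ($H = 2 - 244 = -242$)
$284 \left(178 + H\right) = 284 \left(178 - 242\right) = 284 \left(-64\right) = -18176$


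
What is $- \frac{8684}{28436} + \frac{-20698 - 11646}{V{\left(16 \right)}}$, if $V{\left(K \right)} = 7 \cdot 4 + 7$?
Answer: $- \frac{230009481}{248815} \approx -924.42$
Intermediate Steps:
$V{\left(K \right)} = 35$ ($V{\left(K \right)} = 28 + 7 = 35$)
$- \frac{8684}{28436} + \frac{-20698 - 11646}{V{\left(16 \right)}} = - \frac{8684}{28436} + \frac{-20698 - 11646}{35} = \left(-8684\right) \frac{1}{28436} + \left(-20698 - 11646\right) \frac{1}{35} = - \frac{2171}{7109} - \frac{32344}{35} = - \frac{230009481}{248815}$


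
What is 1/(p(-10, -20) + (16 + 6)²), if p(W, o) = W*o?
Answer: 1/684 ≈ 0.0014620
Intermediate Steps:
1/(p(-10, -20) + (16 + 6)²) = 1/(-10*(-20) + (16 + 6)²) = 1/(200 + 22²) = 1/(200 + 484) = 1/684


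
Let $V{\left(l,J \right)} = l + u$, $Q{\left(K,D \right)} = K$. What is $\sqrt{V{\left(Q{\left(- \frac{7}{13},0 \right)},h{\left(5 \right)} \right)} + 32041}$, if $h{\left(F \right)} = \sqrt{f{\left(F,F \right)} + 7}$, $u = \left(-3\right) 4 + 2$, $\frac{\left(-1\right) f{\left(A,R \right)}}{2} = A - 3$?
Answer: $\frac{2 \sqrt{1353287}}{13} \approx 178.97$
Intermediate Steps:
$f{\left(A,R \right)} = 6 - 2 A$ ($f{\left(A,R \right)} = - 2 \left(A - 3\right) = - 2 \left(-3 + A\right) = 6 - 2 A$)
$u = -10$ ($u = -12 + 2 = -10$)
$h{\left(F \right)} = \sqrt{13 - 2 F}$ ($h{\left(F \right)} = \sqrt{\left(6 - 2 F\right) + 7} = \sqrt{13 - 2 F}$)
$V{\left(l,J \right)} = -10 + l$ ($V{\left(l,J \right)} = l - 10 = -10 + l$)
$\sqrt{V{\left(Q{\left(- \frac{7}{13},0 \right)},h{\left(5 \right)} \right)} + 32041} = \sqrt{\left(-10 - \frac{7}{13}\right) + 32041} = \sqrt{- \frac{137}{13} + 32041} = \sqrt{\frac{416396}{13}} = \frac{2 \sqrt{1353287}}{13}$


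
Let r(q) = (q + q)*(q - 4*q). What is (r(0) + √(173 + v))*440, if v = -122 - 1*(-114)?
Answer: 440*√165 ≈ 5651.9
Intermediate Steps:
r(q) = -6*q² (r(q) = (2*q)*(-3*q) = -6*q²)
v = -8 (v = -122 + 114 = -8)
(r(0) + √(173 + v))*440 = (-6*0² + √(173 - 8))*440 = (-6*0 + √165)*440 = (0 + √165)*440 = √165*440 = 440*√165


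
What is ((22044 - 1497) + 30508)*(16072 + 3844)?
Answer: 1016811380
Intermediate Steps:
((22044 - 1497) + 30508)*(16072 + 3844) = (20547 + 30508)*19916 = 51055*19916 = 1016811380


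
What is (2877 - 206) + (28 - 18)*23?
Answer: 2901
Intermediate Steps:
(2877 - 206) + (28 - 18)*23 = 2671 + 10*23 = 2671 + 230 = 2901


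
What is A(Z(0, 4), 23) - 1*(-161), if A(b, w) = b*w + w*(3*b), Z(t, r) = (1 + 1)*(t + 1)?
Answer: 345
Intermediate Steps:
Z(t, r) = 2 + 2*t (Z(t, r) = 2*(1 + t) = 2 + 2*t)
A(b, w) = 4*b*w (A(b, w) = b*w + 3*b*w = 4*b*w)
A(Z(0, 4), 23) - 1*(-161) = 4*(2 + 2*0)*23 - 1*(-161) = 4*(2 + 0)*23 + 161 = 4*2*23 + 161 = 184 + 161 = 345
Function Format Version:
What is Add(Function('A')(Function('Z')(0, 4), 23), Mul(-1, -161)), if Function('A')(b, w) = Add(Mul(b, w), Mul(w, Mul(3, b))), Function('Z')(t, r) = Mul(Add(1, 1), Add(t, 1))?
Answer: 345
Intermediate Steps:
Function('Z')(t, r) = Add(2, Mul(2, t)) (Function('Z')(t, r) = Mul(2, Add(1, t)) = Add(2, Mul(2, t)))
Function('A')(b, w) = Mul(4, b, w) (Function('A')(b, w) = Add(Mul(b, w), Mul(3, b, w)) = Mul(4, b, w))
Add(Function('A')(Function('Z')(0, 4), 23), Mul(-1, -161)) = Add(Mul(4, Add(2, Mul(2, 0)), 23), Mul(-1, -161)) = Add(Mul(4, Add(2, 0), 23), 161) = Add(Mul(4, 2, 23), 161) = Add(184, 161) = 345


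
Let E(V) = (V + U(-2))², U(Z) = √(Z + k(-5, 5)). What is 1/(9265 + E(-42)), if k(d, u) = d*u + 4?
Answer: I/(2*(42*√23 + 5503*I)) ≈ 9.0738e-5 + 3.3213e-6*I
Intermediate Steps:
k(d, u) = 4 + d*u
U(Z) = √(-21 + Z) (U(Z) = √(Z + (4 - 5*5)) = √(Z + (4 - 25)) = √(Z - 21) = √(-21 + Z))
E(V) = (V + I*√23)² (E(V) = (V + √(-21 - 2))² = (V + √(-23))² = (V + I*√23)²)
1/(9265 + E(-42)) = 1/(9265 + (-42 + I*√23)²)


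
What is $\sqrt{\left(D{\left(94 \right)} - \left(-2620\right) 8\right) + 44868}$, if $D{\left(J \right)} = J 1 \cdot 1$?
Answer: $\sqrt{65922} \approx 256.75$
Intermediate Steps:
$D{\left(J \right)} = J$ ($D{\left(J \right)} = J 1 = J$)
$\sqrt{\left(D{\left(94 \right)} - \left(-2620\right) 8\right) + 44868} = \sqrt{\left(94 - \left(-2620\right) 8\right) + 44868} = \sqrt{\left(94 - -20960\right) + 44868} = \sqrt{\left(94 + 20960\right) + 44868} = \sqrt{21054 + 44868} = \sqrt{65922}$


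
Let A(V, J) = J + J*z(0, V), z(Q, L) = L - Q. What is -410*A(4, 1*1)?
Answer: -2050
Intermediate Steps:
A(V, J) = J + J*V (A(V, J) = J + J*(V - 1*0) = J + J*(V + 0) = J + J*V)
-410*A(4, 1*1) = -410*1*1*(1 + 4) = -410*5 = -2050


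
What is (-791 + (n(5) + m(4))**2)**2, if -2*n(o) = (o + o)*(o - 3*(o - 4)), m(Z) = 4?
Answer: 570025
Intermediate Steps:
n(o) = -o*(12 - 2*o) (n(o) = -(o + o)*(o - 3*(o - 4))/2 = -2*o*(o - 3*(-4 + o))/2 = -2*o*(o + (12 - 3*o))/2 = -2*o*(12 - 2*o)/2 = -o*(12 - 2*o))
(-791 + (n(5) + m(4))**2)**2 = (-791 + (2*5*(-6 + 5) + 4)**2)**2 = (-791 + (2*5*(-1) + 4)**2)**2 = (-791 + (-10 + 4)**2)**2 = (-791 + (-6)**2)**2 = (-791 + 36)**2 = (-755)**2 = 570025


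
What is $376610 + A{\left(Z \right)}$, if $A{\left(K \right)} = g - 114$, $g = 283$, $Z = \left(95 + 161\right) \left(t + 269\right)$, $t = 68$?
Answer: $376779$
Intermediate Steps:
$Z = 86272$ ($Z = \left(95 + 161\right) \left(68 + 269\right) = 256 \cdot 337 = 86272$)
$A{\left(K \right)} = 169$ ($A{\left(K \right)} = 283 - 114 = 169$)
$376610 + A{\left(Z \right)} = 376610 + 169 = 376779$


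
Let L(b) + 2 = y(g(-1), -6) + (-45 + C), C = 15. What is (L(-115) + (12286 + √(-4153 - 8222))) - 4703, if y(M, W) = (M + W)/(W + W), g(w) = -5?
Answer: 90623/12 + 15*I*√55 ≈ 7551.9 + 111.24*I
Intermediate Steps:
y(M, W) = (M + W)/(2*W) (y(M, W) = (M + W)/((2*W)) = (M + W)*(1/(2*W)) = (M + W)/(2*W))
L(b) = -373/12 (L(b) = -2 + ((½)*(-5 - 6)/(-6) + (-45 + 15)) = -2 + ((½)*(-⅙)*(-11) - 30) = -2 + (11/12 - 30) = -2 - 349/12 = -373/12)
(L(-115) + (12286 + √(-4153 - 8222))) - 4703 = (-373/12 + (12286 + √(-4153 - 8222))) - 4703 = (-373/12 + (12286 + √(-12375))) - 4703 = (-373/12 + (12286 + 15*I*√55)) - 4703 = (147059/12 + 15*I*√55) - 4703 = 90623/12 + 15*I*√55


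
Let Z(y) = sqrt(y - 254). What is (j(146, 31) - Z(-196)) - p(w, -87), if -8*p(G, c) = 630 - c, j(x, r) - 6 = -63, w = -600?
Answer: 261/8 - 15*I*sqrt(2) ≈ 32.625 - 21.213*I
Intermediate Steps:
Z(y) = sqrt(-254 + y)
j(x, r) = -57 (j(x, r) = 6 - 63 = -57)
p(G, c) = -315/4 + c/8 (p(G, c) = -(630 - c)/8 = -315/4 + c/8)
(j(146, 31) - Z(-196)) - p(w, -87) = (-57 - sqrt(-254 - 196)) - (-315/4 + (1/8)*(-87)) = (-57 - sqrt(-450)) - (-315/4 - 87/8) = (-57 - 15*I*sqrt(2)) - 1*(-717/8) = (-57 - 15*I*sqrt(2)) + 717/8 = 261/8 - 15*I*sqrt(2)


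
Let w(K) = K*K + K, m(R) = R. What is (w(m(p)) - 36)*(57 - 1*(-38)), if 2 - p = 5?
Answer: -2850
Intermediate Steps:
p = -3 (p = 2 - 1*5 = 2 - 5 = -3)
w(K) = K + K**2 (w(K) = K**2 + K = K + K**2)
(w(m(p)) - 36)*(57 - 1*(-38)) = (-3*(1 - 3) - 36)*(57 - 1*(-38)) = (-3*(-2) - 36)*(57 + 38) = (6 - 36)*95 = -30*95 = -2850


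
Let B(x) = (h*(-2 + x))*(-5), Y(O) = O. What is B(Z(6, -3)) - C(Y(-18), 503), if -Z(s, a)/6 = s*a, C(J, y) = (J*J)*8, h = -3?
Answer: -1002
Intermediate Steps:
C(J, y) = 8*J² (C(J, y) = J²*8 = 8*J²)
Z(s, a) = -6*a*s (Z(s, a) = -6*s*a = -6*a*s)
B(x) = -30 + 15*x (B(x) = -3*(-2 + x)*(-5) = (6 - 3*x)*(-5) = -30 + 15*x)
B(Z(6, -3)) - C(Y(-18), 503) = (-30 + 15*(-6*(-3)*6)) - 8*(-18)² = (-30 + 15*108) - 8*324 = (-30 + 1620) - 1*2592 = 1590 - 2592 = -1002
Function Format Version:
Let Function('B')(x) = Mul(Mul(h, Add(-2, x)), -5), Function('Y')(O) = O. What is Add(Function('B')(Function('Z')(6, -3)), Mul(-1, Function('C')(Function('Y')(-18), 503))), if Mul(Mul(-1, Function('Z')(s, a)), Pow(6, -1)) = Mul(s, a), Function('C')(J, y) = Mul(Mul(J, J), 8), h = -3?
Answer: -1002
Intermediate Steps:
Function('C')(J, y) = Mul(8, Pow(J, 2)) (Function('C')(J, y) = Mul(Pow(J, 2), 8) = Mul(8, Pow(J, 2)))
Function('Z')(s, a) = Mul(-6, a, s) (Function('Z')(s, a) = Mul(-6, Mul(s, a)) = Mul(-6, Mul(a, s)) = Mul(-6, a, s))
Function('B')(x) = Add(-30, Mul(15, x)) (Function('B')(x) = Mul(Mul(-3, Add(-2, x)), -5) = Mul(Add(6, Mul(-3, x)), -5) = Add(-30, Mul(15, x)))
Add(Function('B')(Function('Z')(6, -3)), Mul(-1, Function('C')(Function('Y')(-18), 503))) = Add(Add(-30, Mul(15, Mul(-6, -3, 6))), Mul(-1, Mul(8, Pow(-18, 2)))) = Add(Add(-30, Mul(15, 108)), Mul(-1, Mul(8, 324))) = Add(Add(-30, 1620), Mul(-1, 2592)) = Add(1590, -2592) = -1002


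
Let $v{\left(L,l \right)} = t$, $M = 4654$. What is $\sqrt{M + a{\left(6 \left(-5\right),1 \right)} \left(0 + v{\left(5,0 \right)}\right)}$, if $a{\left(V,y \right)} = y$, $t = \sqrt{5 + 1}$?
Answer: $\sqrt{4654 + \sqrt{6}} \approx 68.238$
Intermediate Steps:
$t = \sqrt{6} \approx 2.4495$
$v{\left(L,l \right)} = \sqrt{6}$
$\sqrt{M + a{\left(6 \left(-5\right),1 \right)} \left(0 + v{\left(5,0 \right)}\right)} = \sqrt{4654 + 1 \left(0 + \sqrt{6}\right)} = \sqrt{4654 + 1 \sqrt{6}} = \sqrt{4654 + \sqrt{6}}$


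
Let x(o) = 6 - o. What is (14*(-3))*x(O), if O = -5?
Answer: -462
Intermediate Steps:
(14*(-3))*x(O) = (14*(-3))*(6 - 1*(-5)) = -42*(6 + 5) = -42*11 = -462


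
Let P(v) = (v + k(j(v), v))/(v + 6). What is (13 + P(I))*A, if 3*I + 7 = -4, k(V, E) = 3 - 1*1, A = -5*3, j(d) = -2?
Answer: -1290/7 ≈ -184.29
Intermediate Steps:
A = -15
k(V, E) = 2 (k(V, E) = 3 - 1 = 2)
I = -11/3 (I = -7/3 + (1/3)*(-4) = -7/3 - 4/3 = -11/3 ≈ -3.6667)
P(v) = (2 + v)/(6 + v) (P(v) = (v + 2)/(v + 6) = (2 + v)/(6 + v))
(13 + P(I))*A = (13 + (2 - 11/3)/(6 - 11/3))*(-15) = (13 - 5/3/(7/3))*(-15) = (13 + (3/7)*(-5/3))*(-15) = (13 - 5/7)*(-15) = (86/7)*(-15) = -1290/7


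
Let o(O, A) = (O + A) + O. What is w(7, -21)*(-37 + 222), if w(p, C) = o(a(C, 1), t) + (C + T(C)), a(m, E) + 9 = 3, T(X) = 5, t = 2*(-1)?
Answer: -5550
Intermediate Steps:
t = -2
a(m, E) = -6 (a(m, E) = -9 + 3 = -6)
o(O, A) = A + 2*O (o(O, A) = (A + O) + O = A + 2*O)
w(p, C) = -9 + C (w(p, C) = (-2 + 2*(-6)) + (C + 5) = (-2 - 12) + (5 + C) = -14 + (5 + C) = -9 + C)
w(7, -21)*(-37 + 222) = (-9 - 21)*(-37 + 222) = -30*185 = -5550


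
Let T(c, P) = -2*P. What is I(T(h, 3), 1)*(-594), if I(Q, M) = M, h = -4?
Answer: -594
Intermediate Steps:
I(T(h, 3), 1)*(-594) = 1*(-594) = -594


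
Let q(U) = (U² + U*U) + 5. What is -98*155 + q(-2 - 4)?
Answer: -15113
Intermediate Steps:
q(U) = 5 + 2*U² (q(U) = (U² + U²) + 5 = 2*U² + 5 = 5 + 2*U²)
-98*155 + q(-2 - 4) = -98*155 + (5 + 2*(-2 - 4)²) = -15190 + (5 + 2*(-6)²) = -15190 + (5 + 2*36) = -15190 + (5 + 72) = -15190 + 77 = -15113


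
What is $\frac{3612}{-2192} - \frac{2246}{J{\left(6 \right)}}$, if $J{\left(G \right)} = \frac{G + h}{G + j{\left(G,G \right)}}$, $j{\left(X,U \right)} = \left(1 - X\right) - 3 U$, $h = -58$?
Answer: $- \frac{5242673}{7124} \approx -735.92$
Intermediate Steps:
$j{\left(X,U \right)} = 1 - X - 3 U$
$J{\left(G \right)} = \frac{-58 + G}{1 - 3 G}$ ($J{\left(G \right)} = \frac{G - 58}{G - \left(-1 + 4 G\right)} = \frac{-58 + G}{G - \left(-1 + 4 G\right)} = \frac{-58 + G}{1 - 3 G}$)
$\frac{3612}{-2192} - \frac{2246}{J{\left(6 \right)}} = \frac{3612}{-2192} - \frac{2246}{\frac{1}{-1 + 3 \cdot 6} \left(58 - 6\right)} = 3612 \left(- \frac{1}{2192}\right) - \frac{2246}{\frac{1}{-1 + 18} \left(58 - 6\right)} = - \frac{903}{548} - \frac{2246}{\frac{1}{17} \cdot 52} = - \frac{903}{548} - \frac{2246}{\frac{52}{17}} = - \frac{903}{548} - \frac{19091}{26} = - \frac{5242673}{7124}$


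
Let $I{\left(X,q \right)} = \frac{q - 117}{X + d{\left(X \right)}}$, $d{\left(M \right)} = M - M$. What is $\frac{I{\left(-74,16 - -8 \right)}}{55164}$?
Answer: $\frac{31}{1360712} \approx 2.2782 \cdot 10^{-5}$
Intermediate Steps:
$d{\left(M \right)} = 0$
$I{\left(X,q \right)} = \frac{-117 + q}{X}$ ($I{\left(X,q \right)} = \frac{q - 117}{X + 0} = \frac{-117 + q}{X}$)
$\frac{I{\left(-74,16 - -8 \right)}}{55164} = \frac{\frac{1}{-74} \left(-117 + \left(16 - -8\right)\right)}{55164} = - \frac{-117 + \left(16 + 8\right)}{74} \cdot \frac{1}{55164} = - \frac{-117 + 24}{74} \cdot \frac{1}{55164} = \left(- \frac{1}{74}\right) \left(-93\right) \frac{1}{55164} = \frac{93}{74} \cdot \frac{1}{55164} = \frac{31}{1360712}$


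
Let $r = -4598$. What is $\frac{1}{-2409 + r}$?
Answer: $- \frac{1}{7007} \approx -0.00014271$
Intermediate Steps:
$\frac{1}{-2409 + r} = \frac{1}{-2409 - 4598} = \frac{1}{-7007} = - \frac{1}{7007}$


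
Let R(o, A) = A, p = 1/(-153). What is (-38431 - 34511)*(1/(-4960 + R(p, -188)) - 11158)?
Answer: 698314917445/858 ≈ 8.1389e+8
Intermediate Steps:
p = -1/153 ≈ -0.0065359
(-38431 - 34511)*(1/(-4960 + R(p, -188)) - 11158) = (-38431 - 34511)*(1/(-4960 - 188) - 11158) = -72942*(1/(-5148) - 11158) = -72942*(-1/5148 - 11158) = -72942*(-57441385/5148) = 698314917445/858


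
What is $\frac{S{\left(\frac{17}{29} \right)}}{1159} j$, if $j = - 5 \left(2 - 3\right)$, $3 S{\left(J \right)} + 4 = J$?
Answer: $- \frac{165}{33611} \approx -0.0049091$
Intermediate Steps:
$S{\left(J \right)} = - \frac{4}{3} + \frac{J}{3}$
$j = 5$ ($j = \left(-5\right) \left(-1\right) = 5$)
$\frac{S{\left(\frac{17}{29} \right)}}{1159} j = \frac{- \frac{4}{3} + \frac{17 \cdot \frac{1}{29}}{3}}{1159} \cdot 5 = \left(- \frac{4}{3} + \frac{17 \cdot \frac{1}{29}}{3}\right) \frac{1}{1159} \cdot 5 = \left(- \frac{4}{3} + \frac{1}{3} \cdot \frac{17}{29}\right) \frac{1}{1159} \cdot 5 = \left(- \frac{4}{3} + \frac{17}{87}\right) \frac{1}{1159} \cdot 5 = \left(- \frac{33}{29}\right) \frac{1}{1159} \cdot 5 = \left(- \frac{33}{33611}\right) 5 = - \frac{165}{33611}$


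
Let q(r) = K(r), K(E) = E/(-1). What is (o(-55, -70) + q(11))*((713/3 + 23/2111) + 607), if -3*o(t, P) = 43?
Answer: -406550068/18999 ≈ -21399.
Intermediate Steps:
K(E) = -E (K(E) = E*(-1) = -E)
o(t, P) = -43/3 (o(t, P) = -1/3*43 = -43/3)
q(r) = -r
(o(-55, -70) + q(11))*((713/3 + 23/2111) + 607) = (-43/3 - 1*11)*((713/3 + 23/2111) + 607) = (-43/3 - 11)*((713*(1/3) + 23*(1/2111)) + 607) = -76*((713/3 + 23/2111) + 607)/3 = -76*(1505212/6333 + 607)/3 = -76/3*5349343/6333 = -406550068/18999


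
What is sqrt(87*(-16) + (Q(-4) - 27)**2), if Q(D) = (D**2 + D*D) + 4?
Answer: I*sqrt(1311) ≈ 36.208*I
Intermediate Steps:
Q(D) = 4 + 2*D**2 (Q(D) = (D**2 + D**2) + 4 = 2*D**2 + 4 = 4 + 2*D**2)
sqrt(87*(-16) + (Q(-4) - 27)**2) = sqrt(87*(-16) + ((4 + 2*(-4)**2) - 27)**2) = sqrt(-1392 + ((4 + 2*16) - 27)**2) = sqrt(-1392 + ((4 + 32) - 27)**2) = sqrt(-1392 + (36 - 27)**2) = sqrt(-1392 + 9**2) = sqrt(-1392 + 81) = sqrt(-1311) = I*sqrt(1311)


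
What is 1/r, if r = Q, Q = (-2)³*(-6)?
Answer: 1/48 ≈ 0.020833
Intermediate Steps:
Q = 48 (Q = -8*(-6) = 48)
r = 48
1/r = 1/48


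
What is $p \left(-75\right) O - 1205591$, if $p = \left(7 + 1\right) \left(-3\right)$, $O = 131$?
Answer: $-969791$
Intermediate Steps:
$p = -24$ ($p = 8 \left(-3\right) = -24$)
$p \left(-75\right) O - 1205591 = \left(-24\right) \left(-75\right) 131 - 1205591 = 1800 \cdot 131 - 1205591 = 235800 - 1205591 = -969791$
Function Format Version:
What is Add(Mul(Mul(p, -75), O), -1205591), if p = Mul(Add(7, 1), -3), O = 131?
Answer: -969791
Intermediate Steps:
p = -24 (p = Mul(8, -3) = -24)
Add(Mul(Mul(p, -75), O), -1205591) = Add(Mul(Mul(-24, -75), 131), -1205591) = Add(Mul(1800, 131), -1205591) = Add(235800, -1205591) = -969791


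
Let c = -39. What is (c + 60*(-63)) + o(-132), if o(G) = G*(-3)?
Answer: -3423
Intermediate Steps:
o(G) = -3*G
(c + 60*(-63)) + o(-132) = (-39 + 60*(-63)) - 3*(-132) = (-39 - 3780) + 396 = -3819 + 396 = -3423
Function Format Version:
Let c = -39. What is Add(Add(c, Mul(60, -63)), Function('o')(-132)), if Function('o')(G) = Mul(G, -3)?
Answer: -3423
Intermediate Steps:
Function('o')(G) = Mul(-3, G)
Add(Add(c, Mul(60, -63)), Function('o')(-132)) = Add(Add(-39, Mul(60, -63)), Mul(-3, -132)) = Add(Add(-39, -3780), 396) = Add(-3819, 396) = -3423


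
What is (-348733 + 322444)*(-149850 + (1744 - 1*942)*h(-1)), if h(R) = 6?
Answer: 3812903982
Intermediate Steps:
(-348733 + 322444)*(-149850 + (1744 - 1*942)*h(-1)) = (-348733 + 322444)*(-149850 + (1744 - 1*942)*6) = -26289*(-149850 + (1744 - 942)*6) = -26289*(-149850 + 802*6) = -26289*(-149850 + 4812) = -26289*(-145038) = 3812903982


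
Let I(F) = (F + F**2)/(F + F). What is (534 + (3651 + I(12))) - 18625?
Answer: -28867/2 ≈ -14434.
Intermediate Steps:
I(F) = (F + F**2)/(2*F) (I(F) = (F + F**2)/((2*F)) = (F + F**2)*(1/(2*F)) = (F + F**2)/(2*F))
(534 + (3651 + I(12))) - 18625 = (534 + (3651 + (1/2 + (1/2)*12))) - 18625 = (534 + (3651 + (1/2 + 6))) - 18625 = (534 + (3651 + 13/2)) - 18625 = (534 + 7315/2) - 18625 = 8383/2 - 18625 = -28867/2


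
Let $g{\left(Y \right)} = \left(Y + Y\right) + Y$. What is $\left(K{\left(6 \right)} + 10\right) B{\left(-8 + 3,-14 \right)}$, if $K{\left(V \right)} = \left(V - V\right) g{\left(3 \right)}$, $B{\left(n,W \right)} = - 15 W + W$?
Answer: $1960$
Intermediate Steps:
$B{\left(n,W \right)} = - 14 W$
$g{\left(Y \right)} = 3 Y$ ($g{\left(Y \right)} = 2 Y + Y = 3 Y$)
$K{\left(V \right)} = 0$ ($K{\left(V \right)} = \left(V - V\right) 3 \cdot 3 = 0 \cdot 9 = 0$)
$\left(K{\left(6 \right)} + 10\right) B{\left(-8 + 3,-14 \right)} = \left(0 + 10\right) \left(\left(-14\right) \left(-14\right)\right) = 10 \cdot 196 = 1960$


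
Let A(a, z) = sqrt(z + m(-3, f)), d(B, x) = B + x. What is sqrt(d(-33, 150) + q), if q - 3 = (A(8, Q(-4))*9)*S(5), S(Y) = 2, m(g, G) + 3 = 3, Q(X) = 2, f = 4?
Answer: sqrt(120 + 18*sqrt(2)) ≈ 12.061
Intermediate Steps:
m(g, G) = 0 (m(g, G) = -3 + 3 = 0)
A(a, z) = sqrt(z) (A(a, z) = sqrt(z + 0) = sqrt(z))
q = 3 + 18*sqrt(2) (q = 3 + (sqrt(2)*9)*2 = 3 + (9*sqrt(2))*2 = 3 + 18*sqrt(2) ≈ 28.456)
sqrt(d(-33, 150) + q) = sqrt((-33 + 150) + (3 + 18*sqrt(2))) = sqrt(117 + (3 + 18*sqrt(2))) = sqrt(120 + 18*sqrt(2))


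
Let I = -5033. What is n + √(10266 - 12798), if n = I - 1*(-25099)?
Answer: 20066 + 2*I*√633 ≈ 20066.0 + 50.319*I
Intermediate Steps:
n = 20066 (n = -5033 - 1*(-25099) = -5033 + 25099 = 20066)
n + √(10266 - 12798) = 20066 + √(10266 - 12798) = 20066 + √(-2532) = 20066 + 2*I*√633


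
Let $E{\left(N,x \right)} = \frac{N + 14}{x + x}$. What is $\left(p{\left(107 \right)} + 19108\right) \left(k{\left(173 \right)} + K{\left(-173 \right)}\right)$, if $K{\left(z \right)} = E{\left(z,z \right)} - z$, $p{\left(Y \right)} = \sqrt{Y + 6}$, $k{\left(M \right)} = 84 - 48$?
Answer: $\frac{692407042}{173} + \frac{72473 \sqrt{113}}{346} \approx 4.0046 \cdot 10^{6}$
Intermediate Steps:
$E{\left(N,x \right)} = \frac{14 + N}{2 x}$
$k{\left(M \right)} = 36$
$p{\left(Y \right)} = \sqrt{6 + Y}$
$K{\left(z \right)} = - z + \frac{14 + z}{2 z}$ ($K{\left(z \right)} = \frac{14 + z}{2 z} - z = - z + \frac{14 + z}{2 z}$)
$\left(p{\left(107 \right)} + 19108\right) \left(k{\left(173 \right)} + K{\left(-173 \right)}\right) = \left(\sqrt{6 + 107} + 19108\right) \left(36 + \left(\frac{1}{2} - -173 + \frac{7}{-173}\right)\right) = \left(\sqrt{113} + 19108\right) \left(36 + \left(\frac{1}{2} + 173 + 7 \left(- \frac{1}{173}\right)\right)\right) = \left(19108 + \sqrt{113}\right) \left(36 + \left(\frac{1}{2} + 173 - \frac{7}{173}\right)\right) = \left(19108 + \sqrt{113}\right) \left(36 + \frac{60017}{346}\right) = \left(19108 + \sqrt{113}\right) \frac{72473}{346} = \frac{692407042}{173} + \frac{72473 \sqrt{113}}{346}$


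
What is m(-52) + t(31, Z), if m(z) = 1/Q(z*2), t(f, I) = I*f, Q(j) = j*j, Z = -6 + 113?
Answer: 35876673/10816 ≈ 3317.0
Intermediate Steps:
Z = 107
Q(j) = j²
m(z) = 1/(4*z²) (m(z) = 1/((z*2)²) = 1/((2*z)²) = 1/(4*z²))
m(-52) + t(31, Z) = (¼)/(-52)² + 107*31 = (¼)*(1/2704) + 3317 = 1/10816 + 3317 = 35876673/10816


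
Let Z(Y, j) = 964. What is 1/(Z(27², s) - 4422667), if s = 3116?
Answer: -1/4421703 ≈ -2.2616e-7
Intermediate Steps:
1/(Z(27², s) - 4422667) = 1/(964 - 4422667) = 1/(-4421703) = -1/4421703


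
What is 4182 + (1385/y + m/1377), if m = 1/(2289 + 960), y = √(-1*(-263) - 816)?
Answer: 18709736887/4473873 - 1385*I*√553/553 ≈ 4182.0 - 58.896*I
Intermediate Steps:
y = I*√553 (y = √(263 - 816) = √(-553) = I*√553 ≈ 23.516*I)
m = 1/3249 ≈ 0.00030779
4182 + (1385/y + m/1377) = 4182 + (1385/((I*√553)) + (1/3249)/1377) = 4182 + (1385*(-I*√553/553) + (1/3249)*(1/1377)) = 4182 + (-1385*I*√553/553 + 1/4473873) = 4182 + (1/4473873 - 1385*I*√553/553) = 18709736887/4473873 - 1385*I*√553/553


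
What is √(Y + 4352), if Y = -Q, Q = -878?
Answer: √5230 ≈ 72.319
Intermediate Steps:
Y = 878 (Y = -1*(-878) = 878)
√(Y + 4352) = √(878 + 4352) = √5230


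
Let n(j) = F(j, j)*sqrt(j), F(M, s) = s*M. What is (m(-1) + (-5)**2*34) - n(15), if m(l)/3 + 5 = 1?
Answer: 838 - 225*sqrt(15) ≈ -33.421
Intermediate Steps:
F(M, s) = M*s
m(l) = -12 (m(l) = -15 + 3*1 = -15 + 3 = -12)
n(j) = j**(5/2) (n(j) = (j*j)*sqrt(j) = j**2*sqrt(j) = j**(5/2))
(m(-1) + (-5)**2*34) - n(15) = (-12 + (-5)**2*34) - 15**(5/2) = (-12 + 25*34) - 225*sqrt(15) = (-12 + 850) - 225*sqrt(15) = 838 - 225*sqrt(15)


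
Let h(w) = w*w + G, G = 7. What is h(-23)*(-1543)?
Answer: -827048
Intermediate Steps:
h(w) = 7 + w² (h(w) = w*w + 7 = w² + 7 = 7 + w²)
h(-23)*(-1543) = (7 + (-23)²)*(-1543) = (7 + 529)*(-1543) = 536*(-1543) = -827048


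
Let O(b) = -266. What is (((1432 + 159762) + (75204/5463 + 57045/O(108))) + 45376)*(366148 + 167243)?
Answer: 17773015750765911/161462 ≈ 1.1008e+11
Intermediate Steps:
(((1432 + 159762) + (75204/5463 + 57045/O(108))) + 45376)*(366148 + 167243) = (((1432 + 159762) + (75204/5463 + 57045/(-266))) + 45376)*(366148 + 167243) = ((161194 + (75204*(1/5463) + 57045*(-1/266))) + 45376)*533391 = ((161194 + (8356/607 - 57045/266)) + 45376)*533391 = ((161194 - 32403619/161462) + 45376)*533391 = (25994302009/161462 + 45376)*533391 = (33320801721/161462)*533391 = 17773015750765911/161462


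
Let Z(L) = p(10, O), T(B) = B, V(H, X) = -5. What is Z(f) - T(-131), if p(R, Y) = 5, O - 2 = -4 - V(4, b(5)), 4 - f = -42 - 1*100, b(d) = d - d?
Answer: 136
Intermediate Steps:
b(d) = 0
f = 146 (f = 4 - (-42 - 1*100) = 4 - (-42 - 100) = 4 - 1*(-142) = 4 + 142 = 146)
O = 3 (O = 2 + (-4 - 1*(-5)) = 2 + (-4 + 5) = 2 + 1 = 3)
Z(L) = 5
Z(f) - T(-131) = 5 - 1*(-131) = 5 + 131 = 136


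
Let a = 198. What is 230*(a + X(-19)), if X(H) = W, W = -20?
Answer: 40940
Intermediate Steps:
X(H) = -20
230*(a + X(-19)) = 230*(198 - 20) = 230*178 = 40940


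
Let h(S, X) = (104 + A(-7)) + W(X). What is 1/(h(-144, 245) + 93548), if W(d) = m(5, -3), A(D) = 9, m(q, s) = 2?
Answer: 1/93663 ≈ 1.0677e-5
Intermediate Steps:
W(d) = 2
h(S, X) = 115 (h(S, X) = (104 + 9) + 2 = 113 + 2 = 115)
1/(h(-144, 245) + 93548) = 1/(115 + 93548) = 1/93663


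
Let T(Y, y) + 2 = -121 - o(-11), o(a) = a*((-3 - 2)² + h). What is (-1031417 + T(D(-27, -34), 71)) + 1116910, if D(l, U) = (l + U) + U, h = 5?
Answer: 85700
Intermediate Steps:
D(l, U) = l + 2*U (D(l, U) = (U + l) + U = l + 2*U)
o(a) = 30*a (o(a) = a*((-3 - 2)² + 5) = a*((-5)² + 5) = a*(25 + 5) = a*30 = 30*a)
T(Y, y) = 207 (T(Y, y) = -2 + (-121 - 30*(-11)) = -2 + (-121 - 1*(-330)) = -2 + (-121 + 330) = -2 + 209 = 207)
(-1031417 + T(D(-27, -34), 71)) + 1116910 = (-1031417 + 207) + 1116910 = -1031210 + 1116910 = 85700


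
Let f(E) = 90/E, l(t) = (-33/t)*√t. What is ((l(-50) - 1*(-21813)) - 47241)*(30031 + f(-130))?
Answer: -763610664 + 6441501*I*√2/65 ≈ -7.6361e+8 + 1.4015e+5*I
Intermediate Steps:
l(t) = -33/√t
((l(-50) - 1*(-21813)) - 47241)*(30031 + f(-130)) = ((-(-33)*I*√2/10 - 1*(-21813)) - 47241)*(30031 + 90/(-130)) = ((-(-33)*I*√2/10 + 21813) - 47241)*(30031 + 90*(-1/130)) = ((33*I*√2/10 + 21813) - 47241)*(30031 - 9/13) = ((21813 + 33*I*√2/10) - 47241)*(390394/13) = (-25428 + 33*I*√2/10)*(390394/13) = -763610664 + 6441501*I*√2/65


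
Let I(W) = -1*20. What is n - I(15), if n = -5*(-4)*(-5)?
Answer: -80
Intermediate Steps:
I(W) = -20
n = -100 (n = 20*(-5) = -100)
n - I(15) = -100 - 1*(-20) = -100 + 20 = -80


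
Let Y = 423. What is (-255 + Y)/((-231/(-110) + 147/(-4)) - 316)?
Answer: -3360/7013 ≈ -0.47911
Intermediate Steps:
(-255 + Y)/((-231/(-110) + 147/(-4)) - 316) = (-255 + 423)/((-231/(-110) + 147/(-4)) - 316) = 168/((-231*(-1/110) + 147*(-¼)) - 316) = 168/((21/10 - 147/4) - 316) = 168/(-693/20 - 316) = 168/(-7013/20) = 168*(-20/7013) = -3360/7013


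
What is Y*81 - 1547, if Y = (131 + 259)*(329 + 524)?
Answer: 26944723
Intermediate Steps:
Y = 332670 (Y = 390*853 = 332670)
Y*81 - 1547 = 332670*81 - 1547 = 26946270 - 1547 = 26944723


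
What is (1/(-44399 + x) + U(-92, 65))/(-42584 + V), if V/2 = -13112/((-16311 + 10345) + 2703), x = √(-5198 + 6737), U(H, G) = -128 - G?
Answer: 137936106216155/30428818135620624 + 3263*√19/30428818135620624 ≈ 0.0045331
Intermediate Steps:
x = 9*√19 (x = √1539 = 9*√19 ≈ 39.230)
V = 26224/3263 (V = 2*(-13112/((-16311 + 10345) + 2703)) = 2*(-13112/(-5966 + 2703)) = 2*(-13112/(-3263)) = 2*(-13112*(-1/3263)) = 2*(13112/3263) = 26224/3263 ≈ 8.0368)
(1/(-44399 + x) + U(-92, 65))/(-42584 + V) = (1/(-44399 + 9*√19) + (-128 - 1*65))/(-42584 + 26224/3263) = (1/(-44399 + 9*√19) + (-128 - 65))/(-138925368/3263) = (1/(-44399 + 9*√19) - 193)*(-3263/138925368) = (-193 + 1/(-44399 + 9*√19))*(-3263/138925368) = 629759/138925368 - 3263/(138925368*(-44399 + 9*√19))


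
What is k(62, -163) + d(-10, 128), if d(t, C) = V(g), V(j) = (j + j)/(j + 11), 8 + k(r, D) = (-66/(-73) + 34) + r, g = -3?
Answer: 25741/292 ≈ 88.154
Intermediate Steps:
k(r, D) = 1964/73 + r (k(r, D) = -8 + ((-66/(-73) + 34) + r) = -8 + ((-66*(-1/73) + 34) + r) = -8 + ((66/73 + 34) + r) = -8 + (2548/73 + r) = 1964/73 + r)
V(j) = 2*j/(11 + j) (V(j) = (2*j)/(11 + j) = 2*j/(11 + j))
d(t, C) = -¾ (d(t, C) = 2*(-3)/(11 - 3) = 2*(-3)/8 = 2*(-3)*(⅛) = -¾)
k(62, -163) + d(-10, 128) = (1964/73 + 62) - ¾ = 6490/73 - ¾ = 25741/292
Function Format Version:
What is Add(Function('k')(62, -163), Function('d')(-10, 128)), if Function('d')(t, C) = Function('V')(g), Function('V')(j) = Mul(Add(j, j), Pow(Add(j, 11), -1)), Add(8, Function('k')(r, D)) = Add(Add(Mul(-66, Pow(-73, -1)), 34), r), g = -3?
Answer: Rational(25741, 292) ≈ 88.154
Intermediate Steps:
Function('k')(r, D) = Add(Rational(1964, 73), r) (Function('k')(r, D) = Add(-8, Add(Add(Mul(-66, Pow(-73, -1)), 34), r)) = Add(-8, Add(Add(Mul(-66, Rational(-1, 73)), 34), r)) = Add(-8, Add(Add(Rational(66, 73), 34), r)) = Add(-8, Add(Rational(2548, 73), r)) = Add(Rational(1964, 73), r))
Function('V')(j) = Mul(2, j, Pow(Add(11, j), -1)) (Function('V')(j) = Mul(Mul(2, j), Pow(Add(11, j), -1)) = Mul(2, j, Pow(Add(11, j), -1)))
Function('d')(t, C) = Rational(-3, 4) (Function('d')(t, C) = Mul(2, -3, Pow(Add(11, -3), -1)) = Mul(2, -3, Pow(8, -1)) = Mul(2, -3, Rational(1, 8)) = Rational(-3, 4))
Add(Function('k')(62, -163), Function('d')(-10, 128)) = Add(Add(Rational(1964, 73), 62), Rational(-3, 4)) = Add(Rational(6490, 73), Rational(-3, 4)) = Rational(25741, 292)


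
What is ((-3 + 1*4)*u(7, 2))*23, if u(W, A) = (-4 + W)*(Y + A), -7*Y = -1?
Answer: 1035/7 ≈ 147.86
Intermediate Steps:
Y = ⅐ (Y = -⅐*(-1) = ⅐ ≈ 0.14286)
u(W, A) = (-4 + W)*(⅐ + A)
((-3 + 1*4)*u(7, 2))*23 = ((-3 + 1*4)*(-4/7 - 4*2 + (⅐)*7 + 2*7))*23 = ((-3 + 4)*(-4/7 - 8 + 1 + 14))*23 = (1*(45/7))*23 = (45/7)*23 = 1035/7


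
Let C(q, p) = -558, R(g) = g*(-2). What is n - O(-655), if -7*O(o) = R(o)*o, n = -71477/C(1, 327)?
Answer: -478291561/3906 ≈ -1.2245e+5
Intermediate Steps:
R(g) = -2*g
n = 71477/558 (n = -71477/(-558) = -71477*(-1/558) = 71477/558 ≈ 128.09)
O(o) = 2*o**2/7 (O(o) = -(-2*o)*o/7 = -(-2)*o**2/7 = 2*o**2/7)
n - O(-655) = 71477/558 - 2*(-655)**2/7 = 71477/558 - 2*429025/7 = 71477/558 - 1*858050/7 = 71477/558 - 858050/7 = -478291561/3906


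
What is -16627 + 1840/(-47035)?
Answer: -6800459/409 ≈ -16627.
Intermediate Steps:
-16627 + 1840/(-47035) = -16627 + 1840*(-1/47035) = -16627 - 16/409 = -6800459/409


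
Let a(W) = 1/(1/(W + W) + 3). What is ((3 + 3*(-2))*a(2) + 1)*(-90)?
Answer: -90/13 ≈ -6.9231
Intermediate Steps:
a(W) = 1/(3 + 1/(2*W)) (a(W) = 1/(1/(2*W) + 3) = 1/(3 + 1/(2*W)))
((3 + 3*(-2))*a(2) + 1)*(-90) = ((3 + 3*(-2))*(2*2/(1 + 6*2)) + 1)*(-90) = ((3 - 6)*(2*2/(1 + 12)) + 1)*(-90) = (-6*2/13 + 1)*(-90) = (-3*4/13 + 1)*(-90) = (-12/13 + 1)*(-90) = (1/13)*(-90) = -90/13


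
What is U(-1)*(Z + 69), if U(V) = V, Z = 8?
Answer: -77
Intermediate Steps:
U(-1)*(Z + 69) = -(8 + 69) = -1*77 = -77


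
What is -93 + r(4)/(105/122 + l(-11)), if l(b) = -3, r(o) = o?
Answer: -24761/261 ≈ -94.870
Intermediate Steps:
-93 + r(4)/(105/122 + l(-11)) = -93 + 4/(105/122 - 3) = -93 + 4/(-261/122) = -93 + 4*(-122/261) = -93 - 488/261 = -24761/261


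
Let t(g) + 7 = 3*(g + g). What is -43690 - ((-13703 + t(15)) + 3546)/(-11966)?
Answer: -261402307/5983 ≈ -43691.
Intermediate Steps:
t(g) = -7 + 6*g (t(g) = -7 + 3*(g + g) = -7 + 3*(2*g) = -7 + 6*g)
-43690 - ((-13703 + t(15)) + 3546)/(-11966) = -43690 - ((-13703 + (-7 + 6*15)) + 3546)/(-11966) = -43690 - ((-13703 + (-7 + 90)) + 3546)*(-1)/11966 = -43690 - ((-13703 + 83) + 3546)*(-1)/11966 = -43690 - (-13620 + 3546)*(-1)/11966 = -43690 - (-10074)*(-1)/11966 = -43690 - 1*5037/5983 = -43690 - 5037/5983 = -261402307/5983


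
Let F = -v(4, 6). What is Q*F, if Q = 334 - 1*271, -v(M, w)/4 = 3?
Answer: 756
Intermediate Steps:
v(M, w) = -12 (v(M, w) = -4*3 = -12)
F = 12 (F = -1*(-12) = 12)
Q = 63 (Q = 334 - 271 = 63)
Q*F = 63*12 = 756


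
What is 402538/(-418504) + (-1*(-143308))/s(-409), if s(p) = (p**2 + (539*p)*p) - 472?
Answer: -4537724123369/4725499622884 ≈ -0.96026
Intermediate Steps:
s(p) = -472 + 540*p**2 (s(p) = (p**2 + 539*p**2) - 472 = 540*p**2 - 472 = -472 + 540*p**2)
402538/(-418504) + (-1*(-143308))/s(-409) = 402538/(-418504) + (-1*(-143308))/(-472 + 540*(-409)**2) = 402538*(-1/418504) + 143308/(-472 + 540*167281) = -201269/209252 + 143308/(-472 + 90331740) = -201269/209252 + 143308/90331268 = -201269/209252 + 143308*(1/90331268) = -201269/209252 + 35827/22582817 = -4537724123369/4725499622884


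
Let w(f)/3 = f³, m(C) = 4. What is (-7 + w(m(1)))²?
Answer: 34225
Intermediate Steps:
w(f) = 3*f³
(-7 + w(m(1)))² = (-7 + 3*4³)² = (-7 + 3*64)² = (-7 + 192)² = 185² = 34225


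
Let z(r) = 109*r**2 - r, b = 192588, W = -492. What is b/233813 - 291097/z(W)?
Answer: 5013462248323/6169265429484 ≈ 0.81265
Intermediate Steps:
z(r) = -r + 109*r**2
b/233813 - 291097/z(W) = 192588/233813 - 291097*(-1/(492*(-1 + 109*(-492)))) = 192588*(1/233813) - 291097*(-1/(492*(-1 - 53628))) = 192588/233813 - 291097/((-492*(-53629))) = 192588/233813 - 291097/26385468 = 5013462248323/6169265429484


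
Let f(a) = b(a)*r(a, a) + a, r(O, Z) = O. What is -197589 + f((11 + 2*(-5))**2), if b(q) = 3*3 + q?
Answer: -197578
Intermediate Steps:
b(q) = 9 + q
f(a) = a + a*(9 + a) (f(a) = (9 + a)*a + a = a*(9 + a) + a = a + a*(9 + a))
-197589 + f((11 + 2*(-5))**2) = -197589 + (11 + 2*(-5))**2*(10 + (11 + 2*(-5))**2) = -197589 + (11 - 10)**2*(10 + (11 - 10)**2) = -197589 + 1**2*(10 + 1**2) = -197589 + 1*(10 + 1) = -197589 + 1*11 = -197589 + 11 = -197578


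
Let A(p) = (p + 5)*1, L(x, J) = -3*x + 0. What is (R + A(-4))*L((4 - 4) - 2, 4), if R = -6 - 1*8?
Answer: -78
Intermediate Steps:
L(x, J) = -3*x
A(p) = 5 + p (A(p) = (5 + p)*1 = 5 + p)
R = -14 (R = -6 - 8 = -14)
(R + A(-4))*L((4 - 4) - 2, 4) = (-14 + (5 - 4))*(-3*((4 - 4) - 2)) = (-14 + 1)*(-3*(0 - 2)) = -(-39)*(-2) = -13*6 = -78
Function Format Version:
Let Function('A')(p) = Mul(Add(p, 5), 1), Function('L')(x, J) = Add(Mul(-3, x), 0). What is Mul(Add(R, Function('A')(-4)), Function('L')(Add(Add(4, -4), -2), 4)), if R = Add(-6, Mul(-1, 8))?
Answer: -78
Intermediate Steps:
Function('L')(x, J) = Mul(-3, x)
Function('A')(p) = Add(5, p) (Function('A')(p) = Mul(Add(5, p), 1) = Add(5, p))
R = -14 (R = Add(-6, -8) = -14)
Mul(Add(R, Function('A')(-4)), Function('L')(Add(Add(4, -4), -2), 4)) = Mul(Add(-14, Add(5, -4)), Mul(-3, Add(Add(4, -4), -2))) = Mul(Add(-14, 1), Mul(-3, Add(0, -2))) = Mul(-13, Mul(-3, -2)) = Mul(-13, 6) = -78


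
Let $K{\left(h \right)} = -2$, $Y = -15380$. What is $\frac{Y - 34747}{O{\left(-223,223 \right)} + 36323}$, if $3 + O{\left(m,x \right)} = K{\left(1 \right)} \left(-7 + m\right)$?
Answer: $- \frac{16709}{12260} \approx -1.3629$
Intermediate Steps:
$O{\left(m,x \right)} = 11 - 2 m$ ($O{\left(m,x \right)} = -3 - 2 \left(-7 + m\right) = -3 - \left(-14 + 2 m\right) = 11 - 2 m$)
$\frac{Y - 34747}{O{\left(-223,223 \right)} + 36323} = \frac{-15380 - 34747}{\left(11 - -446\right) + 36323} = - \frac{50127}{\left(11 + 446\right) + 36323} = - \frac{50127}{457 + 36323} = - \frac{50127}{36780} = \left(-50127\right) \frac{1}{36780} = - \frac{16709}{12260}$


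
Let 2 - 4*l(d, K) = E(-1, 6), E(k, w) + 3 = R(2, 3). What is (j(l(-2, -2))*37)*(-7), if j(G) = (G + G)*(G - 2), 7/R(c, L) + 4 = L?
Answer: -1554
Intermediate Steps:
R(c, L) = 7/(-4 + L)
E(k, w) = -10 (E(k, w) = -3 + 7/(-4 + 3) = -3 + 7/(-1) = -3 + 7*(-1) = -3 - 7 = -10)
l(d, K) = 3 (l(d, K) = ½ - ¼*(-10) = ½ + 5/2 = 3)
j(G) = 2*G*(-2 + G) (j(G) = (2*G)*(-2 + G) = 2*G*(-2 + G))
(j(l(-2, -2))*37)*(-7) = ((2*3*(-2 + 3))*37)*(-7) = ((2*3*1)*37)*(-7) = (6*37)*(-7) = 222*(-7) = -1554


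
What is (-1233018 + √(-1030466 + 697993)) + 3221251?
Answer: 1988233 + I*√332473 ≈ 1.9882e+6 + 576.6*I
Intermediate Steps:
(-1233018 + √(-1030466 + 697993)) + 3221251 = (-1233018 + √(-332473)) + 3221251 = (-1233018 + I*√332473) + 3221251 = 1988233 + I*√332473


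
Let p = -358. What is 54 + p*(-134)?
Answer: 48026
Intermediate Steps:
54 + p*(-134) = 54 - 358*(-134) = 54 + 47972 = 48026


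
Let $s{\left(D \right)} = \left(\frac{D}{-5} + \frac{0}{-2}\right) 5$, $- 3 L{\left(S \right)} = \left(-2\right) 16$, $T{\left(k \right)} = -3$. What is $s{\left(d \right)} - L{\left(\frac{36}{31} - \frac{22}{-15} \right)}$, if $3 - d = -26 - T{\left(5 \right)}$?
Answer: $- \frac{110}{3} \approx -36.667$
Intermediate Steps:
$d = 26$ ($d = 3 - \left(-26 - -3\right) = 3 - \left(-26 + 3\right) = 3 - -23 = 3 + 23 = 26$)
$L{\left(S \right)} = \frac{32}{3}$ ($L{\left(S \right)} = - \frac{\left(-2\right) 16}{3} = \left(- \frac{1}{3}\right) \left(-32\right) = \frac{32}{3}$)
$s{\left(D \right)} = - D$ ($s{\left(D \right)} = \left(D \left(- \frac{1}{5}\right) + 0 \left(- \frac{1}{2}\right)\right) 5 = \left(- \frac{D}{5} + 0\right) 5 = - \frac{D}{5} \cdot 5 = - D$)
$s{\left(d \right)} - L{\left(\frac{36}{31} - \frac{22}{-15} \right)} = \left(-1\right) 26 - \frac{32}{3} = -26 - \frac{32}{3} = - \frac{110}{3}$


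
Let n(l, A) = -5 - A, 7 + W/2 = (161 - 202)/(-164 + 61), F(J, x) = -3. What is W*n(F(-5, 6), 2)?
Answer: 9520/103 ≈ 92.427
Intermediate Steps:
W = -1360/103 (W = -14 + 2*((161 - 202)/(-164 + 61)) = -14 + 2*(-41/(-103)) = -14 + 2*(-41*(-1/103)) = -14 + 2*(41/103) = -14 + 82/103 = -1360/103 ≈ -13.204)
W*n(F(-5, 6), 2) = -1360*(-5 - 1*2)/103 = -1360*(-5 - 2)/103 = -1360/103*(-7) = 9520/103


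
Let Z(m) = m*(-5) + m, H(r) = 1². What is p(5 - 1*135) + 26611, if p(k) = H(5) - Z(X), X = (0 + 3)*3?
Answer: 26648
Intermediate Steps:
H(r) = 1
X = 9 (X = 3*3 = 9)
Z(m) = -4*m (Z(m) = -5*m + m = -4*m)
p(k) = 37 (p(k) = 1 - (-4)*9 = 1 - 1*(-36) = 1 + 36 = 37)
p(5 - 1*135) + 26611 = 37 + 26611 = 26648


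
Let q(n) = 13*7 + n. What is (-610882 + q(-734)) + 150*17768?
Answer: 2053675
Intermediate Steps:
q(n) = 91 + n
(-610882 + q(-734)) + 150*17768 = (-610882 + (91 - 734)) + 150*17768 = (-610882 - 643) + 2665200 = -611525 + 2665200 = 2053675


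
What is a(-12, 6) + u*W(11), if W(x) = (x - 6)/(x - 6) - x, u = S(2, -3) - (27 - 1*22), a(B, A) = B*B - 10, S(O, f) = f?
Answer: 214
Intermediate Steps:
a(B, A) = -10 + B**2 (a(B, A) = B**2 - 10 = -10 + B**2)
u = -8 (u = -3 - (27 - 1*22) = -3 - (27 - 22) = -3 - 1*5 = -3 - 5 = -8)
W(x) = 1 - x (W(x) = (-6 + x)/(-6 + x) - x = 1 - x)
a(-12, 6) + u*W(11) = (-10 + (-12)**2) - 8*(1 - 1*11) = (-10 + 144) - 8*(1 - 11) = 134 - 8*(-10) = 134 + 80 = 214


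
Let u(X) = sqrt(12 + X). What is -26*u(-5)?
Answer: -26*sqrt(7) ≈ -68.790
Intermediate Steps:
-26*u(-5) = -26*sqrt(12 - 5) = -26*sqrt(7)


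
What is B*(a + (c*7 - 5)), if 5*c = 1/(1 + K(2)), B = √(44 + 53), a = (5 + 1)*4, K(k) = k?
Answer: 292*√97/15 ≈ 191.72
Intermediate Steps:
a = 24 (a = 6*4 = 24)
B = √97 ≈ 9.8489
c = 1/15 (c = 1/(5*(1 + 2)) = (⅕)/3 = (⅕)*(⅓) = 1/15 ≈ 0.066667)
B*(a + (c*7 - 5)) = √97*(24 + ((1/15)*7 - 5)) = √97*(24 + (7/15 - 5)) = √97*(24 - 68/15) = √97*(292/15) = 292*√97/15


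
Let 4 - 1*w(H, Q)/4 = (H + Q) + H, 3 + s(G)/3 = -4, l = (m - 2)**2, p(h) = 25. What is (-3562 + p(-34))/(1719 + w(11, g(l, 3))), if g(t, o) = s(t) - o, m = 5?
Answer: -1179/581 ≈ -2.0293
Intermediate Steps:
l = 9 (l = (5 - 2)**2 = 3**2 = 9)
s(G) = -21 (s(G) = -9 + 3*(-4) = -9 - 12 = -21)
g(t, o) = -21 - o
w(H, Q) = 16 - 8*H - 4*Q (w(H, Q) = 16 - 4*((H + Q) + H) = 16 - 4*(Q + 2*H) = 16 + (-8*H - 4*Q) = 16 - 8*H - 4*Q)
(-3562 + p(-34))/(1719 + w(11, g(l, 3))) = (-3562 + 25)/(1719 + (16 - 8*11 - 4*(-21 - 1*3))) = -3537/(1719 + (16 - 88 - 4*(-21 - 3))) = -3537/(1719 + (16 - 88 - 4*(-24))) = -3537/(1719 + (16 - 88 + 96)) = -3537/(1719 + 24) = -3537/1743 = -3537*1/1743 = -1179/581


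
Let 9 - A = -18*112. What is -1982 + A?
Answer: 43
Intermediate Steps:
A = 2025 (A = 9 - (-18)*112 = 9 - 1*(-2016) = 9 + 2016 = 2025)
-1982 + A = -1982 + 2025 = 43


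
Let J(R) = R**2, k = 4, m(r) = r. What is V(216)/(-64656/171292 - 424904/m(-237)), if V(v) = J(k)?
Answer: 40596204/4547958281 ≈ 0.0089262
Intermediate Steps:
V(v) = 16 (V(v) = 4**2 = 16)
V(216)/(-64656/171292 - 424904/m(-237)) = 16/(-64656/171292 - 424904/(-237)) = 16/(-64656*1/171292 - 424904*(-1/237)) = 16/(-16164/42823 + 424904/237) = 16/(18191833124/10149051) = 16*(10149051/18191833124) = 40596204/4547958281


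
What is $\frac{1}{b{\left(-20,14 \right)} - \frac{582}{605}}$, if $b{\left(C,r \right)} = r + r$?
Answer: $\frac{605}{16358} \approx 0.036985$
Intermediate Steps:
$b{\left(C,r \right)} = 2 r$
$\frac{1}{b{\left(-20,14 \right)} - \frac{582}{605}} = \frac{1}{2 \cdot 14 - \frac{582}{605}} = \frac{1}{28 - \frac{582}{605}} = \frac{1}{\frac{16358}{605}} = \frac{605}{16358}$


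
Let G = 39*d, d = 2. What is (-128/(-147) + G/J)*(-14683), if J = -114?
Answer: -7649843/2793 ≈ -2738.9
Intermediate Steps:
G = 78 (G = 39*2 = 78)
(-128/(-147) + G/J)*(-14683) = (-128/(-147) + 78/(-114))*(-14683) = (-128*(-1/147) + 78*(-1/114))*(-14683) = (128/147 - 13/19)*(-14683) = (521/2793)*(-14683) = -7649843/2793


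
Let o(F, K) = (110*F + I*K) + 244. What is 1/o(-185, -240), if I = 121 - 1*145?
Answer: -1/14346 ≈ -6.9706e-5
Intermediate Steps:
I = -24 (I = 121 - 145 = -24)
o(F, K) = 244 - 24*K + 110*F (o(F, K) = (110*F - 24*K) + 244 = (-24*K + 110*F) + 244 = 244 - 24*K + 110*F)
1/o(-185, -240) = 1/(244 - 24*(-240) + 110*(-185)) = 1/(244 + 5760 - 20350) = 1/(-14346) = -1/14346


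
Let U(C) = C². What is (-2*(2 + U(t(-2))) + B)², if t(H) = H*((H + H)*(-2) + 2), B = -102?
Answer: 820836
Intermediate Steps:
t(H) = H*(2 - 4*H) (t(H) = H*((2*H)*(-2) + 2) = H*(-4*H + 2) = H*(2 - 4*H))
(-2*(2 + U(t(-2))) + B)² = (-2*(2 + (2*(-2)*(1 - 2*(-2)))²) - 102)² = (-2*(2 + (2*(-2)*(1 + 4))²) - 102)² = (-2*(2 + (2*(-2)*5)²) - 102)² = (-2*(2 + (-20)²) - 102)² = (-2*(2 + 400) - 102)² = (-2*402 - 102)² = (-804 - 102)² = (-906)² = 820836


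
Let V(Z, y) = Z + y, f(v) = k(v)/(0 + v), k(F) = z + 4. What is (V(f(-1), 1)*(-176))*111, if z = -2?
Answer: 19536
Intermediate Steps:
k(F) = 2 (k(F) = -2 + 4 = 2)
f(v) = 2/v (f(v) = 2/(0 + v) = 2/v)
(V(f(-1), 1)*(-176))*111 = ((2/(-1) + 1)*(-176))*111 = ((2*(-1) + 1)*(-176))*111 = ((-2 + 1)*(-176))*111 = -1*(-176)*111 = 176*111 = 19536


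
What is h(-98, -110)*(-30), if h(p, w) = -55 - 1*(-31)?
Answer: 720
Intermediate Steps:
h(p, w) = -24 (h(p, w) = -55 + 31 = -24)
h(-98, -110)*(-30) = -24*(-30) = 720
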